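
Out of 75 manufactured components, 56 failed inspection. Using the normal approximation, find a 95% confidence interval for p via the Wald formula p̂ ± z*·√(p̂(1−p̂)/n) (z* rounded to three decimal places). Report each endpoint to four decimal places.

The sample proportion is 56/75 = 0.74667.
Standard error of p̂: √(0.189156/75) = √0.002522074 = 0.050220.
The 95% critical value is z* = 1.960.
Margin = 1.960·0.050220 = 0.09843.
So the interval runs from 0.6482 to 0.8451.

(0.6482, 0.8451)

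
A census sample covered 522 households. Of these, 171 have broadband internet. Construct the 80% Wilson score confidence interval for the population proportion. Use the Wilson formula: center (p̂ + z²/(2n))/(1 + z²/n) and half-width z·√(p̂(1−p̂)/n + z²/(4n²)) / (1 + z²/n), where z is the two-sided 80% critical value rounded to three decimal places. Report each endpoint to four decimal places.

p̂ = 171/522 = 0.32759; z = 1.282, so z² = 1.643524.
1 + z²/n = 1.003149.
Center = (0.32759 + 0.001574)/1.003149 = 0.32813.
Radicand: p̂(1−p̂)/n + z²/(4n²) = 0.000421980 + 0.000001508 = 0.000423488.
Half-width = z·√(radicand)/denom = 1.282·0.020579/1.003149 = 0.02630.
CI: 0.32813 ± 0.02630 = (0.3018, 0.3544).

(0.3018, 0.3544)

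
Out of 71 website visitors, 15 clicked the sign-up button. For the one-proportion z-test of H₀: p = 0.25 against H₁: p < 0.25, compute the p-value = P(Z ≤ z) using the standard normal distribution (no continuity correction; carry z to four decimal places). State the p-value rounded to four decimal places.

p-value = 0.2255

Sample proportion p̂ = 15/71 = 0.21127.
SE₀ = √(0.25·0.75/71) = 0.051389.
Test statistic (full precision, shown to 4 dp): z = (15/71 − 0.25)/SE₀ ≈ -0.7537.
From the standard normal, P(Z ≤ z) = 0.2255.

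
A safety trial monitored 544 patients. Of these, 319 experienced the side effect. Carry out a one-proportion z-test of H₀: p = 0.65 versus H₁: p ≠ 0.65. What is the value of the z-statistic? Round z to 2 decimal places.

The sample proportion is 319/544 = 0.58640.
Under H₀, SE = √(p₀(1−p₀)/n) = √(0.65·0.35/544) = √0.000418199 = 0.020450.
z = (0.58640 − 0.65)/0.020450 = -0.06360/0.020450 = -3.11.

z = -3.11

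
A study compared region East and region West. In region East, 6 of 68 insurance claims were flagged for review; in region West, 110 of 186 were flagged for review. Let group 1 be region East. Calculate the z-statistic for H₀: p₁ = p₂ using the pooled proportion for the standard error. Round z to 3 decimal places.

p̂₁ = 6/68 = 0.08824, p̂₂ = 110/186 = 0.59140.
Pooling: p̂ = 116/254 = 0.45669.
Pooled SE = √[0.2481245·0.02008223] ≈ 0.070590.
z = -0.50316/0.070590 = -7.128.

z = -7.128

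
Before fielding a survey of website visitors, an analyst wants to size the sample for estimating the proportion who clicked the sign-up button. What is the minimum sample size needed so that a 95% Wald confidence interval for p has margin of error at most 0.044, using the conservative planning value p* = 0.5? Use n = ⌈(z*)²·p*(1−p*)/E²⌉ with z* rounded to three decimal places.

n = 497

The 95% critical value is z* = 1.960.
p*(1−p*) = 0.50·0.50 = 0.2500.
(z*)²·p*(1−p*)/E² = 3.841600·0.2500/0.001936 = 496.074.
⌈496.074⌉ = 497.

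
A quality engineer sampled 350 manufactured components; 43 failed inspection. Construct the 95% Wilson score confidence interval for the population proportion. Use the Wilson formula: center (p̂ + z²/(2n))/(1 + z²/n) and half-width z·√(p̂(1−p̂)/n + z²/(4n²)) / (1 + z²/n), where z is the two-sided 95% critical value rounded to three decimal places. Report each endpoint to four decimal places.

(0.0925, 0.1614)

Here p̂ = 43/350 = 0.12286 and z = 1.960 (z² = 3.841600).
Denominator 1 + z²/n = 1 + 3.841600/350 = 1.010976.
Center = (0.12286 + 0.005488)/1.010976 = 0.12695.
Radicand: p̂(1−p̂)/n + z²/(4n²) = 0.000307895 + 0.000007840 = 0.000315735.
Half-width = z·√(radicand)/denom = 1.960·0.017769/1.010976 = 0.03445.
Interval: 0.12695 ± 0.03445 → (0.0925, 0.1614).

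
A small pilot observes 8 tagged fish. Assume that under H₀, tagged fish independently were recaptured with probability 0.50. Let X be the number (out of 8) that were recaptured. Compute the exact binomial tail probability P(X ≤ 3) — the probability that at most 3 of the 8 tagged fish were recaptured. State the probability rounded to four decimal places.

P = 0.3633

X is binomial with n = 8 and p = 0.50.
P(X ≤ 3) = C(8,0)·0.50^0·0.50^8 + C(8,1)·0.50^1·0.50^7 + C(8,2)·0.50^2·0.50^6 + C(8,3)·0.50^3·0.50^5.
= 0.003906 + 0.031250 + 0.109375 + 0.218750 = 0.3633.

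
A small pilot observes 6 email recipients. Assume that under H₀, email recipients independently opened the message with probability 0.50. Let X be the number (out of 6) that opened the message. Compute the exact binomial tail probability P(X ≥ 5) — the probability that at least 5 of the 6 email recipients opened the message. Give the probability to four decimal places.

X is binomial with n = 6 and p = 0.50.
P(X ≥ 5) = C(6,5)·0.50^5·0.50^1 + C(6,6)·0.50^6·0.50^0.
= 0.093750 + 0.015625 = 0.1094.

P = 0.1094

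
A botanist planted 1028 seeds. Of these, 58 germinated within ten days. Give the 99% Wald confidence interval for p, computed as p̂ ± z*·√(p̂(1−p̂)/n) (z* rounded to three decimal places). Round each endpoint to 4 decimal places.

The sample proportion is 58/1028 = 0.05642.
SE = √(p̂(1−p̂)/n) = √(0.053237/1028) = 0.007196.
z* = 2.576 at the 99% level.
Margin = 2.576·0.007196 = 0.01854.
CI: 0.05642 ± 0.01854 = (0.0379, 0.0750).

(0.0379, 0.0750)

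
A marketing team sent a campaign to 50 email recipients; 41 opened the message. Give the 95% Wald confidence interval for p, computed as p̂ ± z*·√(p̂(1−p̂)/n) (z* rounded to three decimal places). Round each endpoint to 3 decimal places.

With x = 41 successes in n = 50, p̂ = 0.82000.
SE(p̂) = √(0.82000·0.18000/50) = 0.054332.
z* = 1.960 at the 95% level.
Margin = 1.960·0.054332 = 0.10649.
Interval: 0.82000 ± 0.10649 → (0.714, 0.926).

(0.714, 0.926)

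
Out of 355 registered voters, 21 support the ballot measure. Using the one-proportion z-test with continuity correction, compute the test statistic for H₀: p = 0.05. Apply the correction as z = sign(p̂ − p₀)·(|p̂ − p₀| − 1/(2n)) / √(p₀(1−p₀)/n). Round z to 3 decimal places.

The sample proportion is 21/355 = 0.05915. p̂ − p₀ = 0.009155.
1/(2n) = 0.001408.
Corrected numerator: |0.009155| − 0.001408 = 0.007747.
Null standard error: √(0.05·0.95/355) = √0.000133803 = 0.011567.
z = (+)0.007747/0.011567 = 0.670.

z = 0.670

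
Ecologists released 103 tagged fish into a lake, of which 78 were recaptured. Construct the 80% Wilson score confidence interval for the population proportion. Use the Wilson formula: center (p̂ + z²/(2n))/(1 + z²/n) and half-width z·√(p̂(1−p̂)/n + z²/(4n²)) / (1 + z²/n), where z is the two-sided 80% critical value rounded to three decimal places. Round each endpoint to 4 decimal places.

(0.6994, 0.8071)

Here p̂ = 78/103 = 0.75728 and z = 1.282 (z² = 1.643524).
Denominator 1 + z²/n = 1 + 1.643524/103 = 1.015957.
Adjusted center: (0.75728 + z²/(2n))/1.015957 = 0.75324.
Radicand: p̂(1−p̂)/n + z²/(4n²) = 0.001784526 + 0.000038729 = 0.001823255.
Half-width = z·√(radicand)/denom = 1.282·0.042700/1.015957 = 0.05388.
CI: 0.75324 ± 0.05388 = (0.6994, 0.8071).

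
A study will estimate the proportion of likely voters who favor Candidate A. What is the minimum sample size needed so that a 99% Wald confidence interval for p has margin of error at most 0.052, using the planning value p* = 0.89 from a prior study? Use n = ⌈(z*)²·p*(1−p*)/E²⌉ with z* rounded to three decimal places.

n = 241

For 99% confidence, z* = 2.576.
p*(1−p*) = 0.89·0.11 = 0.0979.
Required n before rounding: 6.635776 × 0.0979 / 0.052² = 240.252.
Rounding up, n = 241.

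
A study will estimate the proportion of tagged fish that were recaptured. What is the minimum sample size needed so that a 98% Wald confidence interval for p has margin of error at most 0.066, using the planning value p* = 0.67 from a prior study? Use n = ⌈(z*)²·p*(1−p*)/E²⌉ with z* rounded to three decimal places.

n = 275

The 98% critical value is z* = 2.326.
p*(1−p*) = 0.2211.
(z*)²·p*(1−p*)/E² = 5.410276·0.2211/0.004356 = 274.612.
⌈274.612⌉ = 275.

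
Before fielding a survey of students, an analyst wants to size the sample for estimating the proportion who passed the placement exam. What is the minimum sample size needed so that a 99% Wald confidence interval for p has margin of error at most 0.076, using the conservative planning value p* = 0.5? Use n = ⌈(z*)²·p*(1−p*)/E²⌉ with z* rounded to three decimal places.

z* = 2.576 at the 99% level.
p*(1−p*) = 0.2500.
Required n before rounding: 6.635776 × 0.2500 / 0.076² = 287.213.
⌈287.213⌉ = 288.

n = 288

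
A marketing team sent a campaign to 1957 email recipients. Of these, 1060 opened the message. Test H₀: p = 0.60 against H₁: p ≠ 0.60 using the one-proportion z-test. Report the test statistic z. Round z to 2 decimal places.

The sample proportion is 1060/1957 = 0.54165.
Null standard error: √(0.60·0.40/1957) = √0.000122637 = 0.011074.
z = (p̂ − p₀)/SE = (0.54165 − 0.60)/0.011074 = -5.27.

z = -5.27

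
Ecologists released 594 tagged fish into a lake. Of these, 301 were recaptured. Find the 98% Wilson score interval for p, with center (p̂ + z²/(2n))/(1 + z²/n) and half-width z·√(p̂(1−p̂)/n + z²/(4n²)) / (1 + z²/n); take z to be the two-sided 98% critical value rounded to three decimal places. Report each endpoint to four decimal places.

(0.4592, 0.5542)

Here p̂ = 301/594 = 0.50673 and z = 2.326 (z² = 5.410276).
Denominator 1 + z²/n = 1 + 5.410276/594 = 1.009108.
Adjusted center: (0.50673 + z²/(2n))/1.009108 = 0.50667.
Radicand: p̂(1−p̂)/n + z²/(4n²) = 0.000420799 + 0.000003833 = 0.000424632.
Half-width = z·√(radicand)/denom = 2.326·0.020607/1.009108 = 0.04750.
CI: 0.50667 ± 0.04750 = (0.4592, 0.5542).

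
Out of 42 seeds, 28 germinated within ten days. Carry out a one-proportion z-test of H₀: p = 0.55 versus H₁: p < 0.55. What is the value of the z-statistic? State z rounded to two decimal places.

z = 1.52

p̂ = 28/42 = 0.66667.
SE₀ = √(0.55·0.45/42) = 0.076765.
Test statistic: z = 0.11667/0.076765 = 1.52.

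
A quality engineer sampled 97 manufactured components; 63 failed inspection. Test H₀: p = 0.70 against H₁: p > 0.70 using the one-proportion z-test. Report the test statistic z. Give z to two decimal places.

z = -1.09

p̂ = 63/97 = 0.64948.
Null standard error: √(0.70·0.30/97) = √0.002164948 = 0.046529.
z = (p̂ − p₀)/SE = (0.64948 − 0.70)/0.046529 = -1.09.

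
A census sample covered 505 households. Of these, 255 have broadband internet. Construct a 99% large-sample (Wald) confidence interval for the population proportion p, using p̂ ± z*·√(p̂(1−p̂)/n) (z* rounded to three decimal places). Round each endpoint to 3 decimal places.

With x = 255 successes in n = 505, p̂ = 0.50495.
Standard error of p̂: √(0.249975/505) = √0.000495001 = 0.022249.
For 99% confidence, z* = 2.576.
Margin of error: 2.576 × 0.022249 = 0.05731.
So the interval runs from 0.448 to 0.562.

(0.448, 0.562)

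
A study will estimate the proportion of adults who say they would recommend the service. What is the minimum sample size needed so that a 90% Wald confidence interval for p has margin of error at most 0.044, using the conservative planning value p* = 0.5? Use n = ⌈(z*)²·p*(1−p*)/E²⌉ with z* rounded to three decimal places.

z* = 1.645 at the 90% level.
p*(1−p*) = 0.2500.
Required n before rounding: 2.706025 × 0.2500 / 0.044² = 349.435.
⌈349.435⌉ = 350.

n = 350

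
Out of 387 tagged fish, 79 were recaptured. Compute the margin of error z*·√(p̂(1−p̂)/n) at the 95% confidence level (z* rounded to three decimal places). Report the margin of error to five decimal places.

ME = 0.04016

With x = 79 successes in n = 387, p̂ = 0.20413.
SE(p̂) = √(0.20413·0.79587/387) = 0.020489.
z* = 1.960 at the 95% level.
ME = 1.960·0.020489 = 0.04016.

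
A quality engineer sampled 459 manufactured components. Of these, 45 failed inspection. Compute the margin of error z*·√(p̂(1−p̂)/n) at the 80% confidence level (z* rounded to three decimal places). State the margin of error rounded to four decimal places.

ME = 0.0178

With x = 45 successes in n = 459, p̂ = 0.09804.
SE(p̂) = √(0.09804·0.90196/459) = 0.013880.
For 80% confidence, z* = 1.282.
Margin of error = z*·SE = 1.282 × 0.013880 = 0.0178.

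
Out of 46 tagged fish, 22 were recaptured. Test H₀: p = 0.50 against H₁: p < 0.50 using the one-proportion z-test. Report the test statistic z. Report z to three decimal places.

p̂ = 22/46 = 0.47826.
SE₀ = √(0.50·0.50/46) = 0.073721.
z = (p̂ − p₀)/SE = (0.47826 − 0.50)/0.073721 = -0.295.

z = -0.295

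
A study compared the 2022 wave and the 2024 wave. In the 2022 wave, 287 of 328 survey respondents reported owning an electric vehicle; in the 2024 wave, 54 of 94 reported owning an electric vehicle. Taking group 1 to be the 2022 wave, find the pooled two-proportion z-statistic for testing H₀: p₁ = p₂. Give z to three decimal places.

Sample proportions: p̂₁ = 287/328 = 0.87500 and p̂₂ = 54/94 = 0.57447.
Pooled p̂ = (287+54)/(328+94) = 341/422 = 0.80806.
SE = √[p̂(1−p̂)(1/n₁+1/n₂)] = √[0.80806·0.19194·(1/328+1/94)] ≈ 0.046075.
z = (p̂₁ − p̂₂)/SE = (0.87500 − 0.57447)/0.046075 = 0.30053/0.046075 = 6.523.

z = 6.523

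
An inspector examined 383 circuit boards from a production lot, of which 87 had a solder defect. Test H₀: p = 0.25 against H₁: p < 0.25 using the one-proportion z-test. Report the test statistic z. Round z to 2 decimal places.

p̂ = 87/383 = 0.22715.
Null standard error: √(0.25·0.75/383) = √0.000489556 = 0.022126.
z = (0.22715 − 0.25)/0.022126 = -0.02285/0.022126 = -1.03.

z = -1.03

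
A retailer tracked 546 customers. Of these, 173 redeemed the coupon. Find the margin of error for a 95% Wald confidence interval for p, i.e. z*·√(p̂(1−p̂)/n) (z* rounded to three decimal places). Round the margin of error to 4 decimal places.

p̂ = 173/546 = 0.31685.
SE(p̂) = √(0.31685·0.68315/546) = 0.019911.
z* = 1.960 at the 95% level.
Margin of error = z*·SE = 1.960 × 0.019911 = 0.0390.

ME = 0.0390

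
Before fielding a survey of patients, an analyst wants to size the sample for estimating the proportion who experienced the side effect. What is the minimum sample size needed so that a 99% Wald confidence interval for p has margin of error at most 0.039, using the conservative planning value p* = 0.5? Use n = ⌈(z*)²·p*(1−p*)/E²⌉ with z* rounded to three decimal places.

n = 1091

The 99% critical value is z* = 2.576.
p*(1−p*) = 0.50·0.50 = 0.2500.
Required n before rounding: 6.635776 × 0.2500 / 0.039² = 1090.693.
Rounding up, n = 1091.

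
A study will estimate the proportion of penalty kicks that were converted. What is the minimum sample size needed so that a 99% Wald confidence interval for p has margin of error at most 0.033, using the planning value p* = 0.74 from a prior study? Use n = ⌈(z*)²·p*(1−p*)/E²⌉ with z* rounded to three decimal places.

z* = 2.576 at the 99% level.
p*(1−p*) = 0.74·0.26 = 0.1924.
(z*)²·p*(1−p*)/E² = 6.635776·0.1924/0.001089 = 1172.381.
⌈1172.381⌉ = 1173.

n = 1173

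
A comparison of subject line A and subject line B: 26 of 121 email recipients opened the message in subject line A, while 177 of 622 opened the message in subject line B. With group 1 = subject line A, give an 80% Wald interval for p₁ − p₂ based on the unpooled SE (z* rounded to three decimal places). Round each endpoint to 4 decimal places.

(-0.1229, -0.0165)

p̂₁ = 0.21488, p̂₂ = 0.28457, so the observed difference is -0.06969.
Unpooled SE = √(p̂₁(1−p̂₁)/n₁ + p̂₂(1−p̂₂)/n₂) = √(0.001394251 + 0.000327312) = 0.041492.
z* = 1.282 at the 80% level. Margin = 1.282·0.041492 = 0.05319.
CI: -0.06969 ± 0.05319 = (-0.1229, -0.0165).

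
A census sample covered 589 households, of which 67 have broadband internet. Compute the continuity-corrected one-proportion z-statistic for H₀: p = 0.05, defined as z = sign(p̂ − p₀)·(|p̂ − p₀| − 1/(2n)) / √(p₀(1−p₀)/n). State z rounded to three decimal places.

z = 7.005

Sample proportion p̂ = 67/589 = 0.11375. p̂ − p₀ = 0.063752.
Continuity correction 1/(2n) = 1/1178 = 0.000849.
Corrected numerator: |0.063752| − 0.000849 = 0.062903.
SE₀ = √(0.05·0.95/589) = 0.008980.
z = +0.062903/0.008980 = 7.005.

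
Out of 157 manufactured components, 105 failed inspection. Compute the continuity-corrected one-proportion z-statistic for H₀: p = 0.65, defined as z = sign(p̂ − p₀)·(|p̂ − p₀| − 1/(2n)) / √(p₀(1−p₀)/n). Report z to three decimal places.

With x = 105 successes in n = 157, p̂ = 0.66879. p̂ − p₀ = 0.018790.
Continuity correction 1/(2n) = 1/314 = 0.003185.
Corrected numerator: |0.018790| − 0.003185 = 0.015605.
Under H₀, SE = √(p₀(1−p₀)/n) = √(0.65·0.35/157) = √0.001449045 = 0.038066.
z = (+)0.015605/0.038066 = 0.410.

z = 0.410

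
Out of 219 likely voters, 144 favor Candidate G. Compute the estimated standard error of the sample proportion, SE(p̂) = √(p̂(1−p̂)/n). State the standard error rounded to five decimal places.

SE = 0.03207

With x = 144 successes in n = 219, p̂ = 0.65753.
p̂(1−p̂) = 0.225184.
Dividing by n and taking the root: √0.001028237 = 0.03207.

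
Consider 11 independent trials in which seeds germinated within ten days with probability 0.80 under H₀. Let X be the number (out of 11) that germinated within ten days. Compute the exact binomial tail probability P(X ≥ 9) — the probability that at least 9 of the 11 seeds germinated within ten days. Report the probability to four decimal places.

X is binomial with n = 11 and p = 0.80.
P(X ≥ 9) = C(11,9)·0.80^9·0.20^2 + C(11,10)·0.80^10·0.20^1 + C(11,11)·0.80^11·0.20^0.
= 0.295279 + 0.236223 + 0.085899 = 0.6174.

P = 0.6174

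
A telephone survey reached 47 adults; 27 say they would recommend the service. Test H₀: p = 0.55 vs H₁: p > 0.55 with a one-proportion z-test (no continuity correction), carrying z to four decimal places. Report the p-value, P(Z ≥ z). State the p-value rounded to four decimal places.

Sample proportion p̂ = 27/47 = 0.57447.
Under H₀, SE = √(p₀(1−p₀)/n) = √(0.55·0.45/47) = √0.005265957 = 0.072567.
z = (p̂ − p₀)/SE = (27/47 − 0.55)/0.072567 ≈ 0.3372.
p-value = P(Z ≥ z) with z = 0.3372 → 0.3680.

p-value = 0.3680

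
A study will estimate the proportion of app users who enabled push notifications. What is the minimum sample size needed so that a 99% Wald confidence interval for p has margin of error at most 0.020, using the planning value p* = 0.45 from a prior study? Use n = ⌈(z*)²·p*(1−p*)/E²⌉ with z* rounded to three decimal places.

For 99% confidence, z* = 2.576.
p*(1−p*) = 0.45·0.55 = 0.2475.
Required n before rounding: 6.635776 × 0.2475 / 0.020² = 4105.886.
⌈4105.886⌉ = 4106.

n = 4106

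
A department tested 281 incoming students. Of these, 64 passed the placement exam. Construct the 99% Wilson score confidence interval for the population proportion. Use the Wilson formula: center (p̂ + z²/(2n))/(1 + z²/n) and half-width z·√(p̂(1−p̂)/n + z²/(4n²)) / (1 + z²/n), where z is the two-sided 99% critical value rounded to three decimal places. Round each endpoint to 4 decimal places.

(0.1700, 0.2980)

p̂ = 64/281 = 0.22776; z = 2.576, so z² = 6.635776.
1 + z²/n = 1.023615.
Center = (0.22776 + 0.011807)/1.023615 = 0.23404.
Radicand: p̂(1−p̂)/n + z²/(4n²) = 0.000625923 + 0.000021010 = 0.000646933.
Half-width = z·√(radicand)/denom = 2.576·0.025435/1.023615 = 0.06401.
CI: 0.23404 ± 0.06401 = (0.1700, 0.2980).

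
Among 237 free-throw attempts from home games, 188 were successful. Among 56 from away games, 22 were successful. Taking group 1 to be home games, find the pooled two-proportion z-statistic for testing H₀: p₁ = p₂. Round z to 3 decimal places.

Sample proportions: p̂₁ = 188/237 = 0.79325 and p̂₂ = 22/56 = 0.39286.
Pooled p̂ = (188+22)/(237+56) = 210/293 = 0.71672.
SE = √[p̂(1−p̂)(1/n₁+1/n₂)] = √[0.71672·0.28328·(1/237+1/56)] ≈ 0.066949.
z = 0.40039/0.066949 = 5.981.

z = 5.981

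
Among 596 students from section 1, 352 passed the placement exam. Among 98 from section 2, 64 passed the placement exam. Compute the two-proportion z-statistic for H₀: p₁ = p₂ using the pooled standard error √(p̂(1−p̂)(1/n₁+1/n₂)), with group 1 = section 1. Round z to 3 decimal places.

p̂₁ = 352/596 = 0.59060, p̂₂ = 64/98 = 0.65306.
Pooling: p̂ = 416/694 = 0.59942.
SE = √[p̂(1−p̂)(1/n₁+1/n₂)] = √[0.59942·0.40058·(1/596+1/98)] ≈ 0.053414.
z = (p̂₁ − p̂₂)/SE = (0.59060 − 0.65306)/0.053414 = -0.06246/0.053414 = -1.169.

z = -1.169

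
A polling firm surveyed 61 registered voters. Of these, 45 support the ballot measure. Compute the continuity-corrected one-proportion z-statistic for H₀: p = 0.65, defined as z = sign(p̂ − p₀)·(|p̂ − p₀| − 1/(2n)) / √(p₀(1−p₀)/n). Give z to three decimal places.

z = 1.302

With x = 45 successes in n = 61, p̂ = 0.73770. p̂ − p₀ = 0.087705.
Continuity correction 1/(2n) = 1/122 = 0.008197.
Corrected numerator: |0.087705| − 0.008197 = 0.079508.
Null standard error: √(0.65·0.35/61) = √0.003729508 = 0.061070.
z = (+)0.079508/0.061070 = 1.302.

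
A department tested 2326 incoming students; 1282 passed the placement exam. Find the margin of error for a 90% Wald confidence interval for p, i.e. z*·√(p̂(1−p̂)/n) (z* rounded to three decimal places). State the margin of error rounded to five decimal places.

With x = 1282 successes in n = 2326, p̂ = 0.55116.
Standard error of p̂: √(0.247383/2326) = √0.000106355 = 0.010313.
For 90% confidence, z* = 1.645.
ME = 1.645·0.010313 = 0.01696.

ME = 0.01696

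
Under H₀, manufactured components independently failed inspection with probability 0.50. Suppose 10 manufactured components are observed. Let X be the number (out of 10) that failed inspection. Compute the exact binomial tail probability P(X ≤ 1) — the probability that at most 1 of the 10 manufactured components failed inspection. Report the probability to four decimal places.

P = 0.0107

X ~ Binomial(n=10, p=0.50).
P(X ≤ 1) = C(10,0)·0.50^0·0.50^10 + C(10,1)·0.50^1·0.50^9.
= 0.000977 + 0.009766 = 0.0107.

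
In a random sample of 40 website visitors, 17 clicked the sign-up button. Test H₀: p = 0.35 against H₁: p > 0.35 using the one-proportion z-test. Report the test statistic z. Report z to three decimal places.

z = 0.994

With x = 17 successes in n = 40, p̂ = 0.42500.
Null standard error: √(0.35·0.65/40) = √0.005687500 = 0.075416.
Test statistic: z = 0.07500/0.075416 = 0.994.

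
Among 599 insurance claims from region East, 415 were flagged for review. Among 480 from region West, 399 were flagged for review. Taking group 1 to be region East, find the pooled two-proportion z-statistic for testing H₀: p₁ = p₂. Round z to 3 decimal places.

p̂₁ = 415/599 = 0.69282, p̂₂ = 399/480 = 0.83125.
Pooling: p̂ = 814/1079 = 0.75440.
Pooled SE = √[0.1852795·0.00375278] ≈ 0.026369.
z = -0.13843/0.026369 = -5.250.

z = -5.250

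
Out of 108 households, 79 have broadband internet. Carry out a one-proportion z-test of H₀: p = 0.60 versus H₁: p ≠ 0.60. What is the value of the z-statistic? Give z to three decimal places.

The sample proportion is 79/108 = 0.73148.
Under H₀, SE = √(p₀(1−p₀)/n) = √(0.60·0.40/108) = √0.002222222 = 0.047140.
Test statistic: z = 0.13148/0.047140 = 2.789.

z = 2.789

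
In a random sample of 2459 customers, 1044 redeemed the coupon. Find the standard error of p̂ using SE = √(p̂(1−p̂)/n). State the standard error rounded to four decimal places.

SE = 0.0100

The sample proportion is 1044/2459 = 0.42456.
p̂(1−p̂) = 0.244309.
Dividing by n and taking the root: √0.000099353 = 0.0100.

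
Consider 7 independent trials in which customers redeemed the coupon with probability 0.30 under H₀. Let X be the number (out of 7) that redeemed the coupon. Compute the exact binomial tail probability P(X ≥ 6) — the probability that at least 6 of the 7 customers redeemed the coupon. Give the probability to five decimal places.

P = 0.00379

X is binomial with n = 7 and p = 0.30.
P(X ≥ 6) = C(7,6)·0.30^6·0.70^1 + C(7,7)·0.30^7·0.70^0.
= 0.003572 + 0.000219 = 0.00379.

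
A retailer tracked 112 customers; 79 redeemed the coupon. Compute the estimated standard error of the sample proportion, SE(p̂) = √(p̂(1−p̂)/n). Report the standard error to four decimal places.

SE = 0.0431

With x = 79 successes in n = 112, p̂ = 0.70536.
p̂(1−p̂) = 0.70536·0.29464 = 0.207827.
SE = √(0.207827/112) = √0.001855598 = 0.0431.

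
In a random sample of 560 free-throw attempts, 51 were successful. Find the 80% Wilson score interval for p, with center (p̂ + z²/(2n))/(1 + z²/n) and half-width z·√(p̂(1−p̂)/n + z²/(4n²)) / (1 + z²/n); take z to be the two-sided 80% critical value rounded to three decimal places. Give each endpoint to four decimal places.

(0.0767, 0.1079)

Here p̂ = 51/560 = 0.09107 and z = 1.282 (z² = 1.643524).
Denominator 1 + z²/n = 1 + 1.643524/560 = 1.002935.
Center = (0.09107 + 0.001467)/1.002935 = 0.09227.
Radicand: p̂(1−p̂)/n + z²/(4n²) = 0.000147817 + 0.000001310 = 0.000149127.
Half-width = 1.282·√0.000149127/1.002935 = 0.01561.
Interval: 0.09227 ± 0.01561 → (0.0767, 0.1079).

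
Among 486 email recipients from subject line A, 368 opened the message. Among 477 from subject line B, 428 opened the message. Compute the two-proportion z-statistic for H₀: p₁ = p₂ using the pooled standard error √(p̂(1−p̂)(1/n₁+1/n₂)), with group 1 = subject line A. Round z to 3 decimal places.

z = -5.740

Sample proportions: p̂₁ = 368/486 = 0.75720 and p̂₂ = 428/477 = 0.89727.
Pooled p̂ = (368+428)/(486+477) = 796/963 = 0.82658.
Pooled SE = √[0.1433432·0.00415405] ≈ 0.024402.
z = (p̂₁ − p̂₂)/SE = (0.75720 − 0.89727)/0.024402 = -0.14007/0.024402 = -5.740.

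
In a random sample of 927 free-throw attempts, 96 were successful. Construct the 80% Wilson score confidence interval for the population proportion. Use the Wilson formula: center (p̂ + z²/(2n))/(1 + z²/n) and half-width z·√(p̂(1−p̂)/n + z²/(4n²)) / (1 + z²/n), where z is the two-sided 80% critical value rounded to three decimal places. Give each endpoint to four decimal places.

(0.0914, 0.1171)

p̂ = 96/927 = 0.10356; z = 1.282, so z² = 1.643524.
1 + z²/n = 1.001773.
Adjusted center: (0.10356 + z²/(2n))/1.001773 = 0.10426.
Radicand: p̂(1−p̂)/n + z²/(4n²) = 0.000100146 + 0.000000478 = 0.000100624.
Half-width = 1.282·√0.000100624/1.001773 = 0.01284.
So the interval runs from 0.0914 to 0.1171.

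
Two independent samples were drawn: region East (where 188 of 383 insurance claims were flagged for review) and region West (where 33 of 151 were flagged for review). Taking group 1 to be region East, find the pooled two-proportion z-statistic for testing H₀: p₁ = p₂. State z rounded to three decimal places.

z = 5.754

Sample proportions: p̂₁ = 188/383 = 0.49086 and p̂₂ = 33/151 = 0.21854.
Pooling: p̂ = 221/534 = 0.41386.
SE = √[p̂(1−p̂)(1/n₁+1/n₂)] = √[0.41386·0.58614·(1/383+1/151)] ≈ 0.047327.
z = (p̂₁ − p̂₂)/SE = (0.49086 − 0.21854)/0.047327 = 0.27232/0.047327 = 5.754.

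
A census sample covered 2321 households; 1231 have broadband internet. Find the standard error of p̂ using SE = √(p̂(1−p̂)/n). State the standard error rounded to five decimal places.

The sample proportion is 1231/2321 = 0.53037.
p̂(1−p̂) = 0.53037·0.46963 = 0.249078.
SE = √(0.249078/2321) = 0.01036.

SE = 0.01036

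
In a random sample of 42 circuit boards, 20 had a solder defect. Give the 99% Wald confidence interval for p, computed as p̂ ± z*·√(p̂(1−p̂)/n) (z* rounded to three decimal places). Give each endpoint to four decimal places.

With x = 20 successes in n = 42, p̂ = 0.47619.
Standard error of p̂: √(0.249433/42) = √0.005938883 = 0.077064.
For 99% confidence, z* = 2.576.
Margin = 2.576·0.077064 = 0.19852.
Interval: 0.47619 ± 0.19852 → (0.2777, 0.6747).

(0.2777, 0.6747)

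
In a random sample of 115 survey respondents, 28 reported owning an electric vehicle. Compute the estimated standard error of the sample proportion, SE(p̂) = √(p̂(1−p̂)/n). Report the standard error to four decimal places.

The sample proportion is 28/115 = 0.24348.
p̂(1−p̂) = 0.24348·0.75652 = 0.184197.
Dividing by n and taking the root: √0.001601713 = 0.0400.

SE = 0.0400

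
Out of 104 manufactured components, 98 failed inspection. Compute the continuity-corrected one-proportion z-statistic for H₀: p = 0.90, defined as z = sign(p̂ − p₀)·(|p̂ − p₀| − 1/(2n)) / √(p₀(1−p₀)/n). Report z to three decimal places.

z = 1.275

p̂ = 98/104 = 0.94231. p̂ − p₀ = 0.042308.
Continuity correction 1/(2n) = 1/208 = 0.004808.
Corrected numerator: |0.042308| − 0.004808 = 0.037500.
Null standard error: √(0.90·0.10/104) = √0.000865385 = 0.029417.
z = (+)0.037500/0.029417 = 1.275.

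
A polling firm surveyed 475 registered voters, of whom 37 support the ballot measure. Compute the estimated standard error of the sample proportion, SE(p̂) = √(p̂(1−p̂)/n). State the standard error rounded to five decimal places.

SE = 0.01230

p̂ = 37/475 = 0.07789.
p̂(1−p̂) = 0.07789·0.92211 = 0.071823.
Dividing by n and taking the root: √0.000151206 = 0.01230.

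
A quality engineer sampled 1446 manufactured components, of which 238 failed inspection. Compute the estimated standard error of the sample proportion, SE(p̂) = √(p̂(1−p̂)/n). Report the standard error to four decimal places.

SE = 0.0098

Sample proportion p̂ = 238/1446 = 0.16459.
p̂(1−p̂) = 0.16459·0.83541 = 0.137500.
SE = √(0.137500/1446) = 0.0098.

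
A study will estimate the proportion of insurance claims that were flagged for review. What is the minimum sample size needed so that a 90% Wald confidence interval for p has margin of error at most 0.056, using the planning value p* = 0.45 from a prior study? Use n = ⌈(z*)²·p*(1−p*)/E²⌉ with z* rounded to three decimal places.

z* = 1.645 at the 90% level.
p*(1−p*) = 0.2475.
(z*)²·p*(1−p*)/E² = 2.706025·0.2475/0.003136 = 213.565.
⌈213.565⌉ = 214.

n = 214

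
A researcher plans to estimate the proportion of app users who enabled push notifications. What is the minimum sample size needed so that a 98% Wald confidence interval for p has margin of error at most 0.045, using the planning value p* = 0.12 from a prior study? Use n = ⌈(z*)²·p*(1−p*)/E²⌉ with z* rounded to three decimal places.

For 98% confidence, z* = 2.326.
p*(1−p*) = 0.12·0.88 = 0.1056.
(z*)²·p*(1−p*)/E² = 5.410276·0.1056/0.002025 = 282.136.
Rounding up, n = 283.

n = 283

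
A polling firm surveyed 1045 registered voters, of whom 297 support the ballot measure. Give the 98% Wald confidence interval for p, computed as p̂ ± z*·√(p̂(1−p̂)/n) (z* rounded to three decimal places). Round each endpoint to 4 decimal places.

Sample proportion p̂ = 297/1045 = 0.28421.
Standard error of p̂: √(0.203435/1045) = √0.000194675 = 0.013953.
The 98% critical value is z* = 2.326.
Margin = 2.326·0.013953 = 0.03245.
CI: 0.28421 ± 0.03245 = (0.2518, 0.3167).

(0.2518, 0.3167)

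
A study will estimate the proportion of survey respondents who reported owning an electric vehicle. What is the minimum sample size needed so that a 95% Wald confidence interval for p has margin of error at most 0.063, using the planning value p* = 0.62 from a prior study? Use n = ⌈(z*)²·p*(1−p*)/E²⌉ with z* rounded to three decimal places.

n = 229

z* = 1.960 at the 95% level.
p*(1−p*) = 0.62·0.38 = 0.2356.
Required n before rounding: 3.841600 × 0.2356 / 0.063² = 228.038.
⌈228.038⌉ = 229.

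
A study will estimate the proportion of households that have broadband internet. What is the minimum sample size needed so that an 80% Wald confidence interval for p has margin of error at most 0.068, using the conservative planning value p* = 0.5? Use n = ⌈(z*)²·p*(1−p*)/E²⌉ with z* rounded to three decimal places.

n = 89

z* = 1.282 at the 80% level.
p*(1−p*) = 0.2500.
(z*)²·p*(1−p*)/E² = 1.643524·0.2500/0.004624 = 88.858.
⌈88.858⌉ = 89.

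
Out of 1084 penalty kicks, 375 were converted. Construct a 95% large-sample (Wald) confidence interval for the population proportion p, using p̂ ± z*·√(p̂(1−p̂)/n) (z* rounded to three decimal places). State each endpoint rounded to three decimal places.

Sample proportion p̂ = 375/1084 = 0.34594.
SE(p̂) = √(0.34594·0.65406/1084) = 0.014448.
z* = 1.960 at the 95% level.
Margin = 1.960·0.014448 = 0.02832.
CI: 0.34594 ± 0.02832 = (0.318, 0.374).

(0.318, 0.374)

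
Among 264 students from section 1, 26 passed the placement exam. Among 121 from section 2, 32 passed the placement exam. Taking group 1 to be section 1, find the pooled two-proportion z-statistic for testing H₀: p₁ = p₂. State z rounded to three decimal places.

p̂₁ = 26/264 = 0.09848, p̂₂ = 32/121 = 0.26446.
Pooled p̂ = (26+32)/(264+121) = 58/385 = 0.15065.
SE = √[p̂(1−p̂)(1/n₁+1/n₂)] = √[0.15065·0.84935·(1/264+1/121)] ≈ 0.039270.
z = -0.16598/0.039270 = -4.227.

z = -4.227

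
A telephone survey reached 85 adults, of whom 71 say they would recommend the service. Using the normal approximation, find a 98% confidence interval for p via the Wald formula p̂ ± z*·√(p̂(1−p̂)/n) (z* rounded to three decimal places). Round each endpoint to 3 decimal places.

The sample proportion is 71/85 = 0.83529.
SE(p̂) = √(0.83529·0.16471/85) = 0.040231.
The 98% critical value is z* = 2.326.
Margin = 2.326·0.040231 = 0.09358.
So the interval runs from 0.742 to 0.929.

(0.742, 0.929)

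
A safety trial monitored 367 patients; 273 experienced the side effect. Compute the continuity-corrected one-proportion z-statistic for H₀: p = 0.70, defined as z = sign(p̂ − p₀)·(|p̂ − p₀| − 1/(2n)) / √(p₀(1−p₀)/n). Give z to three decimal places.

p̂ = 273/367 = 0.74387. p̂ − p₀ = 0.043869.
1/(2n) = 0.001362.
Corrected numerator: |0.043869| − 0.001362 = 0.042507.
SE₀ = √(0.70·0.30/367) = 0.023921.
z = +0.042507/0.023921 = 1.777.

z = 1.777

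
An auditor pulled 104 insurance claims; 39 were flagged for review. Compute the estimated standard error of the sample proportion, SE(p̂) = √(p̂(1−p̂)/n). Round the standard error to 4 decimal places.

SE = 0.0475

Sample proportion p̂ = 39/104 = 0.37500.
p̂(1−p̂) = 0.234375.
SE = √(0.234375/104) = 0.0475.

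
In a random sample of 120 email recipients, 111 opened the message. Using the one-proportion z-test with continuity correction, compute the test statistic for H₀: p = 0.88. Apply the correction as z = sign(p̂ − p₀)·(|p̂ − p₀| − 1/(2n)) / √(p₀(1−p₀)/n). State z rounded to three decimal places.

The sample proportion is 111/120 = 0.92500. p̂ − p₀ = 0.045000.
Continuity correction 1/(2n) = 1/240 = 0.004167.
Corrected numerator: |0.045000| − 0.004167 = 0.040833.
SE₀ = √(0.88·0.12/120) = 0.029665.
z = +0.040833/0.029665 = 1.376.

z = 1.376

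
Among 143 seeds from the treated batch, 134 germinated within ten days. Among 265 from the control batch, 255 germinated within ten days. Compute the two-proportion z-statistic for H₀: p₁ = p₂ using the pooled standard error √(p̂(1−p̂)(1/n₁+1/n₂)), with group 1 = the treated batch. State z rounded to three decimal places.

p̂₁ = 134/143 = 0.93706, p̂₂ = 255/265 = 0.96226.
Pooling: p̂ = 389/408 = 0.95343.
SE = √[p̂(1−p̂)(1/n₁+1/n₂)] = √[0.95343·0.04657·(1/143+1/265)] ≈ 0.021864.
z = (p̂₁ − p̂₂)/SE = (0.93706 − 0.96226)/0.021864 = -0.02520/0.021864 = -1.153.

z = -1.153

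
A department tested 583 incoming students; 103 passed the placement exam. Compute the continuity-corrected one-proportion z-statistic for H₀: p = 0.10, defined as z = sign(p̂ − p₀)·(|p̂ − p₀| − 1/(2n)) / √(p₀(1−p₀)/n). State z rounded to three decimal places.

p̂ = 103/583 = 0.17667. p̂ − p₀ = 0.076672.
Continuity correction 1/(2n) = 1/1166 = 0.000858.
Corrected numerator: |0.076672| − 0.000858 = 0.075814.
Under H₀, SE = √(p₀(1−p₀)/n) = √(0.10·0.90/583) = √0.000154374 = 0.012425.
z = (+)0.075814/0.012425 = 6.102.

z = 6.102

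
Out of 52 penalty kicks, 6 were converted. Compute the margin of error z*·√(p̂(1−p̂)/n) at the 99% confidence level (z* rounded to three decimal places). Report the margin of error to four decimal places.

ME = 0.1141

The sample proportion is 6/52 = 0.11538.
SE(p̂) = √(0.11538·0.88462/52) = 0.044305.
For 99% confidence, z* = 2.576.
So ME = 0.1141.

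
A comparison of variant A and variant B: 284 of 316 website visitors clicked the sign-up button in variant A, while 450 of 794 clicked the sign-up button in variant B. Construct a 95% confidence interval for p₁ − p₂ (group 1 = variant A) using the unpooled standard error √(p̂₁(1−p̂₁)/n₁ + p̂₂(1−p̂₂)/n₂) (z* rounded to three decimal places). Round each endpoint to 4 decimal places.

p̂₁ = 284/316 = 0.89873, p̂₂ = 450/794 = 0.56675; p̂₁ − p̂₂ = 0.33198.
SE = √(0.000288010 + 0.000309250) = √0.000597260 = 0.024439.
z* = 1.960 at the 95% level. Margin of error = 0.04790.
So the interval runs from 0.2841 to 0.3799.

(0.2841, 0.3799)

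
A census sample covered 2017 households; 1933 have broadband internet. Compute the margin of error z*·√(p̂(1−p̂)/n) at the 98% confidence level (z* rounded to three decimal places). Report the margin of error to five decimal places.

p̂ = 1933/2017 = 0.95835.
SE(p̂) = √(0.95835·0.04165/2017) = 0.004448.
For 98% confidence, z* = 2.326.
So ME = 0.01035.

ME = 0.01035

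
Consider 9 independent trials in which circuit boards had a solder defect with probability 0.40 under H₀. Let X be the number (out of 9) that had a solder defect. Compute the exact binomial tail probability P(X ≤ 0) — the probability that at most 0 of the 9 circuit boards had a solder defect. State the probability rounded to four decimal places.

X ~ Binomial(n=9, p=0.40).
P(X ≤ 0) = C(9,0)·0.40^0·0.60^9.
= 0.010078 = 0.0101.

P = 0.0101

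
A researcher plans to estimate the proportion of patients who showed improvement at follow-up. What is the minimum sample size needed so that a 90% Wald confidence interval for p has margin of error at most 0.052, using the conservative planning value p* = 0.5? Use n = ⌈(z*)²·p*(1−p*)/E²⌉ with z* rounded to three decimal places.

n = 251

The 90% critical value is z* = 1.645.
p*(1−p*) = 0.50·0.50 = 0.2500.
Required n before rounding: 2.706025 × 0.2500 / 0.052² = 250.187.
Rounding up, n = 251.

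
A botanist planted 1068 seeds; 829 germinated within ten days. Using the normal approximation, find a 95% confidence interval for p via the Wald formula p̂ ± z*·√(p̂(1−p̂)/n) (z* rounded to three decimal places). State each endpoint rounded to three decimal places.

(0.751, 0.801)

p̂ = 829/1068 = 0.77622.
SE(p̂) = √(0.77622·0.22378/1068) = 0.012753.
z* = 1.960 at the 95% level.
Margin = 1.960·0.012753 = 0.02500.
Interval: 0.77622 ± 0.02500 → (0.751, 0.801).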